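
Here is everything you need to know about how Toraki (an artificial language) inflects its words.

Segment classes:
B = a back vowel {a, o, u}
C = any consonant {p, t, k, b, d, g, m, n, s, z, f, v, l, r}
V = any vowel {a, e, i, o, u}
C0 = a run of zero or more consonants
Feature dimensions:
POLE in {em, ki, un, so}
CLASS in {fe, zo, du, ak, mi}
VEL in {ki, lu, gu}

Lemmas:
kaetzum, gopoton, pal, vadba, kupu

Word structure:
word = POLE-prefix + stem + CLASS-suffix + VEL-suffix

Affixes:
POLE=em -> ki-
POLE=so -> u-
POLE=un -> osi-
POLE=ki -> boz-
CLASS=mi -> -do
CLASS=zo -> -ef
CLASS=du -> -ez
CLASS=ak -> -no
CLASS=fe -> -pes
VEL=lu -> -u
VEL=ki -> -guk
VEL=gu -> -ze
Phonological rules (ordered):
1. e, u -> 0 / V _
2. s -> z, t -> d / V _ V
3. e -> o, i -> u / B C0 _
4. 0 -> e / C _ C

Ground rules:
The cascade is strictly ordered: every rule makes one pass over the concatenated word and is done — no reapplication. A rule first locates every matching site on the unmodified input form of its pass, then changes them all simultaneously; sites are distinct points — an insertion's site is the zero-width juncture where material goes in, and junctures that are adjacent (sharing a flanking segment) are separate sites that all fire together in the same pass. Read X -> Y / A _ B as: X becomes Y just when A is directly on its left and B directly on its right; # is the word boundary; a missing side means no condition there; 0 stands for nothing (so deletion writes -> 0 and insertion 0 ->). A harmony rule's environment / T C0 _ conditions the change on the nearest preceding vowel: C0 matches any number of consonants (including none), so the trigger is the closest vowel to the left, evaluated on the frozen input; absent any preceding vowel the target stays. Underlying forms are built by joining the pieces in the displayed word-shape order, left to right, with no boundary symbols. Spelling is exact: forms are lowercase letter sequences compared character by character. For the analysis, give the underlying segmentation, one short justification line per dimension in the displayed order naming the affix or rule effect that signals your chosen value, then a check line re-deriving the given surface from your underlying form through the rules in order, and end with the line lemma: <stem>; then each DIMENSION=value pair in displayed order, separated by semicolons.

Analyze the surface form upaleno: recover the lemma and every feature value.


underlying: u-pal-no-u
POLE=so - signalled by the affix u-
CLASS=ak - signalled by the affix -no
VEL=lu - signalled by the affix -u
check: upalnou -> upalno -> upalno -> upalno -> upaleno
lemma: pal; POLE=so; CLASS=ak; VEL=lu


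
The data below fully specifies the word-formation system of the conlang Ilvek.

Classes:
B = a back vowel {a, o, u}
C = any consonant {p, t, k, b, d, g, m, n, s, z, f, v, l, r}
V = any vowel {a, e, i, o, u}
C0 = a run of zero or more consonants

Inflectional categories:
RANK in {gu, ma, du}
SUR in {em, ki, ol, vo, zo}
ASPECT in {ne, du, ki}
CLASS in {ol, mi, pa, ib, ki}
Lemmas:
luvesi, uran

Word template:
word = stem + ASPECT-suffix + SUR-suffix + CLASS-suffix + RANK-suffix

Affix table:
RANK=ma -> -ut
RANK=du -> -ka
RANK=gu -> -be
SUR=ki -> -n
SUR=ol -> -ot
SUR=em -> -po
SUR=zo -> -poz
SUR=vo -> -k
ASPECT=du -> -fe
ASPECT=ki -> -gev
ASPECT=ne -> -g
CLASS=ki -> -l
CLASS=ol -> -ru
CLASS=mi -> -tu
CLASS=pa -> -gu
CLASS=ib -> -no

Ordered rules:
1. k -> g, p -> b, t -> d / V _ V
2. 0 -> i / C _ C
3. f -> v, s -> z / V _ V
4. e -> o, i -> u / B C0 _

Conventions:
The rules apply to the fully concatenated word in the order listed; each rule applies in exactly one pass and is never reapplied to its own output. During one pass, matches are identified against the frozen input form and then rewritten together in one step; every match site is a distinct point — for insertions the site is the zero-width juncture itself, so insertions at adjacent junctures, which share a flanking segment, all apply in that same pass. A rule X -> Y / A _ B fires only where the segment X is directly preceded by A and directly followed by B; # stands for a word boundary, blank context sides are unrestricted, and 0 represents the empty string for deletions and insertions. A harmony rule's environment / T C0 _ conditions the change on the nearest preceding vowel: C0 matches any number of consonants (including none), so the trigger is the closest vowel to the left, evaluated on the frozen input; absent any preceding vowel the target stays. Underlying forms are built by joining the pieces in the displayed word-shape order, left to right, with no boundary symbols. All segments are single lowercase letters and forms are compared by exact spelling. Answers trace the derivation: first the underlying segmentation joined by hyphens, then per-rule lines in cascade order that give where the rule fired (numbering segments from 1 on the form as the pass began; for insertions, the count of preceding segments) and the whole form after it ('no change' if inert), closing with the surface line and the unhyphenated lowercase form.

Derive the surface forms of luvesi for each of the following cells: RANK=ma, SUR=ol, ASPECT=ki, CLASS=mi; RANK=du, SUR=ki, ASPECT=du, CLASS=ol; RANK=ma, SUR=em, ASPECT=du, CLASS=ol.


cell RANK=ma, SUR=ol, ASPECT=ki, CLASS=mi:
underlying: luvesi-gev-ot-tu-ut
1. k -> g, p -> b, t -> d / V _ V: no change
2. 0 -> i / C _ C: inserts after position(s) 11: luvesigevotituut
3. f -> v, s -> z / V _ V: fires at position(s) 5: luvezigevotituut
4. e -> o, i -> u / B C0 _: fires at position(s) 4, 12: luvozigevotutuut
surface: luvozigevotutuut

cell RANK=du, SUR=ki, ASPECT=du, CLASS=ol:
underlying: luvesi-fe-n-ru-ka
1. k -> g, p -> b, t -> d / V _ V: fires at position(s) 12: luvesifenruga
2. 0 -> i / C _ C: inserts after position(s) 9: luvesifeniruga
3. f -> v, s -> z / V _ V: fires at position(s) 5, 7: luveziveniruga
4. e -> o, i -> u / B C0 _: fires at position(s) 4: luvoziveniruga
surface: luvoziveniruga

cell RANK=ma, SUR=em, ASPECT=du, CLASS=ol:
underlying: luvesi-fe-po-ru-ut
1. k -> g, p -> b, t -> d / V _ V: fires at position(s) 9: luvesifeboruut
2. 0 -> i / C _ C: no change
3. f -> v, s -> z / V _ V: fires at position(s) 5, 7: luveziveboruut
4. e -> o, i -> u / B C0 _: fires at position(s) 4: luvoziveboruut
surface: luvoziveboruut


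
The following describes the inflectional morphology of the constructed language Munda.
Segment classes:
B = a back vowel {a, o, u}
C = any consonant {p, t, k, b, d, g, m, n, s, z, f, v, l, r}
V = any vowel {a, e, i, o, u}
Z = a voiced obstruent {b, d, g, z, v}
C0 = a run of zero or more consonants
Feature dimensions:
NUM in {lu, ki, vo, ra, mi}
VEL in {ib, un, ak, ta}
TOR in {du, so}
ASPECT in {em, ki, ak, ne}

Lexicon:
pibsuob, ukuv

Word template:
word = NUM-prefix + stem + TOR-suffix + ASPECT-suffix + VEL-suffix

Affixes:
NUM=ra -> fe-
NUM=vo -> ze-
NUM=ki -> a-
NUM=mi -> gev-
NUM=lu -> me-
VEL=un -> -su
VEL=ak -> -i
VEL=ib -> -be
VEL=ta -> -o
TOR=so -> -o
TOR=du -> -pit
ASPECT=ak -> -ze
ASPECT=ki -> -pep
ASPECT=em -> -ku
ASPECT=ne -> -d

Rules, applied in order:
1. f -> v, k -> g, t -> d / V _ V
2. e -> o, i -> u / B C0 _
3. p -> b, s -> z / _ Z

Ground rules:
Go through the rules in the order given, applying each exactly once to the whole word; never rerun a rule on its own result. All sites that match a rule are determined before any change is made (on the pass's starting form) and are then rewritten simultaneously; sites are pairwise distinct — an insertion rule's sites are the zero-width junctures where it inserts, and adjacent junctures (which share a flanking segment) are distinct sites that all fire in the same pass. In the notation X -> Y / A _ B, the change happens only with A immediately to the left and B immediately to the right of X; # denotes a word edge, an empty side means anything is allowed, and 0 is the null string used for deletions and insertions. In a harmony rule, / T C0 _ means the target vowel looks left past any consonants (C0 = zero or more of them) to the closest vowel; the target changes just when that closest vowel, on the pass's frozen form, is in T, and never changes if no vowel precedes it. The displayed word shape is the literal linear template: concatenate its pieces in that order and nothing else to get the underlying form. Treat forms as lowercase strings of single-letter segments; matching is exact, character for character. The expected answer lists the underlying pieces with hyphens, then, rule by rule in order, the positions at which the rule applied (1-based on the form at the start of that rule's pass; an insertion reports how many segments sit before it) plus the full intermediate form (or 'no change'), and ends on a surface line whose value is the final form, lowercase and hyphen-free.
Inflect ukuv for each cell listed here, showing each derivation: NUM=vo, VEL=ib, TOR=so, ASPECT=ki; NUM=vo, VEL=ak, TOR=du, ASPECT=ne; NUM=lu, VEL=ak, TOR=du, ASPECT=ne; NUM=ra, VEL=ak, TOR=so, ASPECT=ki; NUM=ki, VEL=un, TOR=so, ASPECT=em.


cell NUM=vo, VEL=ib, TOR=so, ASPECT=ki:
underlying: ze-ukuv-o-pep-be
1. f -> v, k -> g, t -> d / V _ V: fires at position(s) 4: zeuguvopepbe
2. e -> o, i -> u / B C0 _: fires at position(s) 9: zeuguvopopbe
3. p -> b, s -> z / _ Z: fires at position(s) 10: zeuguvopobbe
surface: zeuguvopobbe

cell NUM=vo, VEL=ak, TOR=du, ASPECT=ne:
underlying: ze-ukuv-pit-d-i
1. f -> v, k -> g, t -> d / V _ V: fires at position(s) 4: zeuguvpitdi
2. e -> o, i -> u / B C0 _: fires at position(s) 8: zeuguvputdi
3. p -> b, s -> z / _ Z: no change
surface: zeuguvputdi

cell NUM=lu, VEL=ak, TOR=du, ASPECT=ne:
underlying: me-ukuv-pit-d-i
1. f -> v, k -> g, t -> d / V _ V: fires at position(s) 4: meuguvpitdi
2. e -> o, i -> u / B C0 _: fires at position(s) 8: meuguvputdi
3. p -> b, s -> z / _ Z: no change
surface: meuguvputdi

cell NUM=ra, VEL=ak, TOR=so, ASPECT=ki:
underlying: fe-ukuv-o-pep-i
1. f -> v, k -> g, t -> d / V _ V: fires at position(s) 4: feuguvopepi
2. e -> o, i -> u / B C0 _: fires at position(s) 9: feuguvopopi
3. p -> b, s -> z / _ Z: no change
surface: feuguvopopi

cell NUM=ki, VEL=un, TOR=so, ASPECT=em:
underlying: a-ukuv-o-ku-su
1. f -> v, k -> g, t -> d / V _ V: fires at position(s) 3, 7: auguvogusu
2. e -> o, i -> u / B C0 _: no change
3. p -> b, s -> z / _ Z: no change
surface: auguvogusu


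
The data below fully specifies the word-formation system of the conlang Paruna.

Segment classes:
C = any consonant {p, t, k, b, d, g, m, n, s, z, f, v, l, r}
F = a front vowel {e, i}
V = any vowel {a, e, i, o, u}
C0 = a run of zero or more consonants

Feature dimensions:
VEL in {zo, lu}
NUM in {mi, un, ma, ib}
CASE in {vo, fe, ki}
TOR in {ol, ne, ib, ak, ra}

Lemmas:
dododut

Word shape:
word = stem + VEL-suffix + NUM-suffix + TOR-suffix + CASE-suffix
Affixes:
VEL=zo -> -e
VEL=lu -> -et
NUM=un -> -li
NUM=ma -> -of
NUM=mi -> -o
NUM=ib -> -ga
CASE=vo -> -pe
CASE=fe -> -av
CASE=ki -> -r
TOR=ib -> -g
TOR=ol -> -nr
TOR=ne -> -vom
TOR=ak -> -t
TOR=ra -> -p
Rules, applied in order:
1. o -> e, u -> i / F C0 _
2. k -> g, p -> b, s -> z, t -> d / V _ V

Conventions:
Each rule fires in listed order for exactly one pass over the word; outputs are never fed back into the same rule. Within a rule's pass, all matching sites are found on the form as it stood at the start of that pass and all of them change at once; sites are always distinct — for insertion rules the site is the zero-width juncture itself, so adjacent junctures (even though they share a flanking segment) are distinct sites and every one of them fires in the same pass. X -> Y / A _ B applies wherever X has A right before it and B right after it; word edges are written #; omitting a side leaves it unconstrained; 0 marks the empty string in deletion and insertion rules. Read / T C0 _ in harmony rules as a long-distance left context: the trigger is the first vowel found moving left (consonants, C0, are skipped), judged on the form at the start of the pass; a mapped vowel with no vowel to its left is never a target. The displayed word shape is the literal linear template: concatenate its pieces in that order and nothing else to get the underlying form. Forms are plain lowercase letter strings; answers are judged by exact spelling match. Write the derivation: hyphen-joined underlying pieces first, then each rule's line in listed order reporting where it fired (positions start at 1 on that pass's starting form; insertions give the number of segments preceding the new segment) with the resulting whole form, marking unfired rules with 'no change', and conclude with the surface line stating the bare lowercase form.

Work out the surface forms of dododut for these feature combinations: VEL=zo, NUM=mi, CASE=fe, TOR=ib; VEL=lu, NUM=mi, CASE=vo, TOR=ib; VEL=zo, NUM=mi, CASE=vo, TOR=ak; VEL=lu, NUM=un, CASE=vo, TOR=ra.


cell VEL=zo, NUM=mi, CASE=fe, TOR=ib:
underlying: dododut-e-o-g-av
1. o -> e, u -> i / F C0 _: fires at position(s) 9: dododuteegav
2. k -> g, p -> b, s -> z, t -> d / V _ V: fires at position(s) 7: dododudeegav
surface: dododudeegav

cell VEL=lu, NUM=mi, CASE=vo, TOR=ib:
underlying: dododut-et-o-g-pe
1. o -> e, u -> i / F C0 _: fires at position(s) 10: dododutetegpe
2. k -> g, p -> b, s -> z, t -> d / V _ V: fires at position(s) 7, 9: dododudedegpe
surface: dododudedegpe

cell VEL=zo, NUM=mi, CASE=vo, TOR=ak:
underlying: dododut-e-o-t-pe
1. o -> e, u -> i / F C0 _: fires at position(s) 9: dododuteetpe
2. k -> g, p -> b, s -> z, t -> d / V _ V: fires at position(s) 7: dododudeetpe
surface: dododudeetpe

cell VEL=lu, NUM=un, CASE=vo, TOR=ra:
underlying: dododut-et-li-p-pe
1. o -> e, u -> i / F C0 _: no change
2. k -> g, p -> b, s -> z, t -> d / V _ V: fires at position(s) 7: dododudetlippe
surface: dododudetlippe


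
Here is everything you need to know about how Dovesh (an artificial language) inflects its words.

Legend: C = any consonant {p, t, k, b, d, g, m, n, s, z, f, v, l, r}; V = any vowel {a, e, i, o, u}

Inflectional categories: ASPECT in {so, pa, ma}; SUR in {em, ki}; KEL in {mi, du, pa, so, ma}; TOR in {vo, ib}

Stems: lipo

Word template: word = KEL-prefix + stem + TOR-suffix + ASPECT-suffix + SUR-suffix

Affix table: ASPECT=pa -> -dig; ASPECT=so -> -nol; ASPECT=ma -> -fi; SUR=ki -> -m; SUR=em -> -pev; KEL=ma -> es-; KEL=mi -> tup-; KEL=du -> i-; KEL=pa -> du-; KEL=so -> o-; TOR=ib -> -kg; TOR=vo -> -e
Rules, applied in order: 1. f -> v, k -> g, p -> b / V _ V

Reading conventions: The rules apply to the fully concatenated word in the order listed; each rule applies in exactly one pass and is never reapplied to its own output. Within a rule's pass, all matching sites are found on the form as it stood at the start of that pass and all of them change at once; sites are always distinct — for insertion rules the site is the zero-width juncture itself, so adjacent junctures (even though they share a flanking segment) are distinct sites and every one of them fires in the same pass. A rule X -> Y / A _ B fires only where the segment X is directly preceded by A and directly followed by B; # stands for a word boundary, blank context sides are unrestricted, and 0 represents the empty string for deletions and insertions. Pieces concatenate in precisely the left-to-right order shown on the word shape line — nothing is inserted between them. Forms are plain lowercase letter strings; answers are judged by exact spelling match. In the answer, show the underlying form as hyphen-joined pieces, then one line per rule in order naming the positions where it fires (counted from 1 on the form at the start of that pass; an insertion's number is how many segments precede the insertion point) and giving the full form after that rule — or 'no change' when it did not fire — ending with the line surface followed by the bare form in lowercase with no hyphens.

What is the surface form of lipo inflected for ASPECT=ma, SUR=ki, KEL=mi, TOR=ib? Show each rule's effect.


underlying: tup-lipo-kg-fi-m
1. f -> v, k -> g, p -> b / V _ V: fires at position(s) 6: tuplibokgfim
surface: tuplibokgfim


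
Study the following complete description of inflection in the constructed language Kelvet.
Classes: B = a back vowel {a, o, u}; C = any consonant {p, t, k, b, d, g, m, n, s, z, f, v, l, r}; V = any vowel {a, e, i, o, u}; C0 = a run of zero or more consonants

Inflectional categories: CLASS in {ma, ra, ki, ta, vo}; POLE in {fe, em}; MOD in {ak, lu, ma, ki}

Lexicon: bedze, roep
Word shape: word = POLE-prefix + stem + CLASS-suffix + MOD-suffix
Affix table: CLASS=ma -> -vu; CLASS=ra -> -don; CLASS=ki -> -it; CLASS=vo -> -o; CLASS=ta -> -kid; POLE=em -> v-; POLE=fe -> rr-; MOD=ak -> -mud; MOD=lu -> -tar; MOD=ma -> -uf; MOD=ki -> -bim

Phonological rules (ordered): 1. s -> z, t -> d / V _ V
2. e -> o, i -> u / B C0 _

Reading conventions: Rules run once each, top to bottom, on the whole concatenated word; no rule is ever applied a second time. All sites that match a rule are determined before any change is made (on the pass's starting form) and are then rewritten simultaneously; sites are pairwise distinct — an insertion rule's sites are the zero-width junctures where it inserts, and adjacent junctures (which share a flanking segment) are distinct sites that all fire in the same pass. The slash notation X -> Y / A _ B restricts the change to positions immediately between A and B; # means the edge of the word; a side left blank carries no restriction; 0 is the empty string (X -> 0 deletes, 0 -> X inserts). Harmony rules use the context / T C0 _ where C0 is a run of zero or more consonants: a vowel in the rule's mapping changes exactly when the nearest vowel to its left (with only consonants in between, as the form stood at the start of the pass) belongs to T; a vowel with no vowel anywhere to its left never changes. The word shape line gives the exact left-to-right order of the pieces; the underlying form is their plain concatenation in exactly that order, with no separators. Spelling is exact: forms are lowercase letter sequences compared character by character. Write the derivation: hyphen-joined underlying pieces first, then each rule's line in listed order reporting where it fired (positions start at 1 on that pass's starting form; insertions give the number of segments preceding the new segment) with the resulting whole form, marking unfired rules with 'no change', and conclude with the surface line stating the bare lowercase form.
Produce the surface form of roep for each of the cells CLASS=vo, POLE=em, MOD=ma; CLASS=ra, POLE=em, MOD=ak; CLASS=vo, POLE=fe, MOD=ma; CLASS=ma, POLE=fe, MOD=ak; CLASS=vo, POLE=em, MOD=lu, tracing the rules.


cell CLASS=vo, POLE=em, MOD=ma:
underlying: v-roep-o-uf
1. s -> z, t -> d / V _ V: no change
2. e -> o, i -> u / B C0 _: fires at position(s) 4: vroopouf
surface: vroopouf

cell CLASS=ra, POLE=em, MOD=ak:
underlying: v-roep-don-mud
1. s -> z, t -> d / V _ V: no change
2. e -> o, i -> u / B C0 _: fires at position(s) 4: vroopdonmud
surface: vroopdonmud

cell CLASS=vo, POLE=fe, MOD=ma:
underlying: rr-roep-o-uf
1. s -> z, t -> d / V _ V: no change
2. e -> o, i -> u / B C0 _: fires at position(s) 5: rrroopouf
surface: rrroopouf

cell CLASS=ma, POLE=fe, MOD=ak:
underlying: rr-roep-vu-mud
1. s -> z, t -> d / V _ V: no change
2. e -> o, i -> u / B C0 _: fires at position(s) 5: rrroopvumud
surface: rrroopvumud

cell CLASS=vo, POLE=em, MOD=lu:
underlying: v-roep-o-tar
1. s -> z, t -> d / V _ V: fires at position(s) 7: vroepodar
2. e -> o, i -> u / B C0 _: fires at position(s) 4: vroopodar
surface: vroopodar


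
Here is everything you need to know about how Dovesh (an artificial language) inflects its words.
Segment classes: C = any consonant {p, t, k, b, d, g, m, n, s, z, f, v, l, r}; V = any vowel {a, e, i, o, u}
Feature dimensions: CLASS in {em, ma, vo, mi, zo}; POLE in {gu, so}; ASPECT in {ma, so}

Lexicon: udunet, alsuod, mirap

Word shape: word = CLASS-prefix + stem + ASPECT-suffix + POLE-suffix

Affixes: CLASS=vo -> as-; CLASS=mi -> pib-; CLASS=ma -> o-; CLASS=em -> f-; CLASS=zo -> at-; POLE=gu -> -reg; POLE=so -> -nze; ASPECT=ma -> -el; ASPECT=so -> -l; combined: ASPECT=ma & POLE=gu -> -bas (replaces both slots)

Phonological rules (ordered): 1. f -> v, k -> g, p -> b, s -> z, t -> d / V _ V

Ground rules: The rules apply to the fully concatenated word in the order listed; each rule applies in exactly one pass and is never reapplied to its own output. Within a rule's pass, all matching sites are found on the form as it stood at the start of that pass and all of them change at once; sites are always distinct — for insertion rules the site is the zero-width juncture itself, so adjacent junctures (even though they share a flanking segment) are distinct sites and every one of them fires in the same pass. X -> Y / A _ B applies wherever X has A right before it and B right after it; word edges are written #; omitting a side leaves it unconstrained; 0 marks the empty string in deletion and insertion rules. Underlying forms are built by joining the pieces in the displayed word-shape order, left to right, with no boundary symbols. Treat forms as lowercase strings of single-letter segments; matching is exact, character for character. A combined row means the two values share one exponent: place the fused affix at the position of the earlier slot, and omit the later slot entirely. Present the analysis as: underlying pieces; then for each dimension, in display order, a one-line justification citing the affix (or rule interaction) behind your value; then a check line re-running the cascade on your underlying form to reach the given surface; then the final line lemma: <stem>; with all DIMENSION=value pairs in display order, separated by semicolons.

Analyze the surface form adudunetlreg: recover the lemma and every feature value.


underlying: at-udunet-l-reg
CLASS=zo - signalled by the affix at-
POLE=gu - signalled by the affix -reg
ASPECT=so - signalled by the affix -l
check: atudunetlreg -> adudunetlreg
lemma: udunet; CLASS=zo; POLE=gu; ASPECT=so


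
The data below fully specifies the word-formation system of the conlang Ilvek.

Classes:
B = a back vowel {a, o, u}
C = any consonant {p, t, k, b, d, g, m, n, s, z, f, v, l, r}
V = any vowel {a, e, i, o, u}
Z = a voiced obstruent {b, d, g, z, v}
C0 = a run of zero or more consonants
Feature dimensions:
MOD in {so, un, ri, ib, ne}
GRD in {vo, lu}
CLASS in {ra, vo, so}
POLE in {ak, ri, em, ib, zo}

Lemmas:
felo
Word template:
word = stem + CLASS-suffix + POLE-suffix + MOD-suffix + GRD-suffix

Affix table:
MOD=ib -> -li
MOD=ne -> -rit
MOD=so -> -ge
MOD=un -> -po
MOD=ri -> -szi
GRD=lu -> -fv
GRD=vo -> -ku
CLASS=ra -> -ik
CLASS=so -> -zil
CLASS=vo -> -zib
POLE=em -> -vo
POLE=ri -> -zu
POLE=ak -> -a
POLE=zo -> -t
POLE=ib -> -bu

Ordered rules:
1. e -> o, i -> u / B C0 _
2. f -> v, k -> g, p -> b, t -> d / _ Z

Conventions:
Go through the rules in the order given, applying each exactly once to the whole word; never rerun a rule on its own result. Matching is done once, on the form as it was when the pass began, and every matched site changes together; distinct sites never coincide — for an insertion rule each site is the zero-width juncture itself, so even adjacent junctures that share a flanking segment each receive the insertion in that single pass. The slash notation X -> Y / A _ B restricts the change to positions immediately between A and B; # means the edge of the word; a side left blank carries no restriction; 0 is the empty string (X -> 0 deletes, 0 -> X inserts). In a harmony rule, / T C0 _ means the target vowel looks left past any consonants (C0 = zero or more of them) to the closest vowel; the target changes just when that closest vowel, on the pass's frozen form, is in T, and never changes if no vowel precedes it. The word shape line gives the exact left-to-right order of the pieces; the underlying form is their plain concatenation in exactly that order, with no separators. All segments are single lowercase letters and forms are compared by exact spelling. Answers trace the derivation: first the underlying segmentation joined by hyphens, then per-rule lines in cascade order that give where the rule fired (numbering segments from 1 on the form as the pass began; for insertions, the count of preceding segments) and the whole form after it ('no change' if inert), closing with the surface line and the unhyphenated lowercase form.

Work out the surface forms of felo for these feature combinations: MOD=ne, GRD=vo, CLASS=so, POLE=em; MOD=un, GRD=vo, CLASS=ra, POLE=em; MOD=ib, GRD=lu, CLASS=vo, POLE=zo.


cell MOD=ne, GRD=vo, CLASS=so, POLE=em:
underlying: felo-zil-vo-rit-ku
1. e -> o, i -> u / B C0 _: fires at position(s) 6, 11: felozulvorutku
2. f -> v, k -> g, p -> b, t -> d / _ Z: no change
surface: felozulvorutku

cell MOD=un, GRD=vo, CLASS=ra, POLE=em:
underlying: felo-ik-vo-po-ku
1. e -> o, i -> u / B C0 _: fires at position(s) 5: feloukvopoku
2. f -> v, k -> g, p -> b, t -> d / _ Z: fires at position(s) 6: felougvopoku
surface: felougvopoku

cell MOD=ib, GRD=lu, CLASS=vo, POLE=zo:
underlying: felo-zib-t-li-fv
1. e -> o, i -> u / B C0 _: fires at position(s) 6: felozubtlifv
2. f -> v, k -> g, p -> b, t -> d / _ Z: fires at position(s) 11: felozubtlivv
surface: felozubtlivv


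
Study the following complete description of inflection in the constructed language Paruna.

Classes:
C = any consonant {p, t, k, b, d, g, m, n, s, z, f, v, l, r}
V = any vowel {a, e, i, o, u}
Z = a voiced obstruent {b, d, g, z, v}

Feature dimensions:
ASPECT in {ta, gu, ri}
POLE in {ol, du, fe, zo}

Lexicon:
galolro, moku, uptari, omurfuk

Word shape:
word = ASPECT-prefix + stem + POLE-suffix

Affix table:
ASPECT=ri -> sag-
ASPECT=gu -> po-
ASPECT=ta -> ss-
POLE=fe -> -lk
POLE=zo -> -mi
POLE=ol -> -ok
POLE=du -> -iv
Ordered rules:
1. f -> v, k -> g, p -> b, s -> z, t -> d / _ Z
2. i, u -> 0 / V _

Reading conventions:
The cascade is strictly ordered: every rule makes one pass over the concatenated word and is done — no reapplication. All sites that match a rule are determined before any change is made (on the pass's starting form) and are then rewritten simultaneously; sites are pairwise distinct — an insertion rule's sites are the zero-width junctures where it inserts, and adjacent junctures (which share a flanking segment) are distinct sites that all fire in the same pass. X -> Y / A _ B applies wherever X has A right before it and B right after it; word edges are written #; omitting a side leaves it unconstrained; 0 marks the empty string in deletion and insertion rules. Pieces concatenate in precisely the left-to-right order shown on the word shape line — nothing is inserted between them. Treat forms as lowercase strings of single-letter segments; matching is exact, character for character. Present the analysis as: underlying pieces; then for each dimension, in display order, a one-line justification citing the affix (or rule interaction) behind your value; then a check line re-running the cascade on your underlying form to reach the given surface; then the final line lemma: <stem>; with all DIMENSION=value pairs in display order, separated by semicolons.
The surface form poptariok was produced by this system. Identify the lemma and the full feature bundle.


underlying: po-uptari-ok
ASPECT=gu - signalled by the affix po-
POLE=ol - signalled by the affix -ok
check: pouptariok -> pouptariok -> poptariok
lemma: uptari; ASPECT=gu; POLE=ol


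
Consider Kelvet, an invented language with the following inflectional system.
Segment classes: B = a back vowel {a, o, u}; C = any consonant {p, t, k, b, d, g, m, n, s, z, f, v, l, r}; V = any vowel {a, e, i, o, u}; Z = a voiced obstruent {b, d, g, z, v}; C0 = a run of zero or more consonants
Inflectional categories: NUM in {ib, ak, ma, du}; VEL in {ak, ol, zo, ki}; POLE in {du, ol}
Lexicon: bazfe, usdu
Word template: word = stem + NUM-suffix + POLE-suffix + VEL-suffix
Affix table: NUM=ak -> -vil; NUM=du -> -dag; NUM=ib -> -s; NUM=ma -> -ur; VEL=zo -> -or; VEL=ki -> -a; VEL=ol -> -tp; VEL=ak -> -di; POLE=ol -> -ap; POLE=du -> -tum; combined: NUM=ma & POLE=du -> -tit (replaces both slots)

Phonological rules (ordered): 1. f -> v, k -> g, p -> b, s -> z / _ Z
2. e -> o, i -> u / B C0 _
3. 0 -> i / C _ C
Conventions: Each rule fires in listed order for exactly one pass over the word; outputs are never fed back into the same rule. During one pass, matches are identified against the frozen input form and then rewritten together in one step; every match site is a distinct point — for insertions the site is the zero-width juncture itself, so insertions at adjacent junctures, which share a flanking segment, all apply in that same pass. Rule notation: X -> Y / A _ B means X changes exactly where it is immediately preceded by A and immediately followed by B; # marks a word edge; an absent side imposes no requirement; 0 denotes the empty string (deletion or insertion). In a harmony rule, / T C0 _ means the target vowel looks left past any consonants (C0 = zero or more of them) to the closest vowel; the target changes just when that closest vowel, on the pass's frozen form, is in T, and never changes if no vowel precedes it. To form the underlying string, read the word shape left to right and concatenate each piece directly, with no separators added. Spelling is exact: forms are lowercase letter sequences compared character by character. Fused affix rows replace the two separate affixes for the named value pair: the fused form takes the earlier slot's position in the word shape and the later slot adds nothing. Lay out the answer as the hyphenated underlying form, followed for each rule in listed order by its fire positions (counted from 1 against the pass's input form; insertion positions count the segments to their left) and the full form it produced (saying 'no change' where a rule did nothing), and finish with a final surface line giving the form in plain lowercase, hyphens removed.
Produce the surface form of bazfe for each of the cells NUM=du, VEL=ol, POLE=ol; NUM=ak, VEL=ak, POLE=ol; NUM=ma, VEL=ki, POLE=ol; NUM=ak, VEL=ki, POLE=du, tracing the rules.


cell NUM=du, VEL=ol, POLE=ol:
underlying: bazfe-dag-ap-tp
1. f -> v, k -> g, p -> b, s -> z / _ Z: no change
2. e -> o, i -> u / B C0 _: fires at position(s) 5: bazfodagaptp
3. 0 -> i / C _ C: inserts after position(s) 3, 10, 11: bazifodagapitip
surface: bazifodagapitip

cell NUM=ak, VEL=ak, POLE=ol:
underlying: bazfe-vil-ap-di
1. f -> v, k -> g, p -> b, s -> z / _ Z: fires at position(s) 10: bazfevilabdi
2. e -> o, i -> u / B C0 _: fires at position(s) 5, 12: bazfovilabdu
3. 0 -> i / C _ C: inserts after position(s) 3, 10: bazifovilabidu
surface: bazifovilabidu

cell NUM=ma, VEL=ki, POLE=ol:
underlying: bazfe-ur-ap-a
1. f -> v, k -> g, p -> b, s -> z / _ Z: no change
2. e -> o, i -> u / B C0 _: fires at position(s) 5: bazfourapa
3. 0 -> i / C _ C: inserts after position(s) 3: bazifourapa
surface: bazifourapa

cell NUM=ak, VEL=ki, POLE=du:
underlying: bazfe-vil-tum-a
1. f -> v, k -> g, p -> b, s -> z / _ Z: no change
2. e -> o, i -> u / B C0 _: fires at position(s) 5: bazfoviltuma
3. 0 -> i / C _ C: inserts after position(s) 3, 8: bazifovilituma
surface: bazifovilituma


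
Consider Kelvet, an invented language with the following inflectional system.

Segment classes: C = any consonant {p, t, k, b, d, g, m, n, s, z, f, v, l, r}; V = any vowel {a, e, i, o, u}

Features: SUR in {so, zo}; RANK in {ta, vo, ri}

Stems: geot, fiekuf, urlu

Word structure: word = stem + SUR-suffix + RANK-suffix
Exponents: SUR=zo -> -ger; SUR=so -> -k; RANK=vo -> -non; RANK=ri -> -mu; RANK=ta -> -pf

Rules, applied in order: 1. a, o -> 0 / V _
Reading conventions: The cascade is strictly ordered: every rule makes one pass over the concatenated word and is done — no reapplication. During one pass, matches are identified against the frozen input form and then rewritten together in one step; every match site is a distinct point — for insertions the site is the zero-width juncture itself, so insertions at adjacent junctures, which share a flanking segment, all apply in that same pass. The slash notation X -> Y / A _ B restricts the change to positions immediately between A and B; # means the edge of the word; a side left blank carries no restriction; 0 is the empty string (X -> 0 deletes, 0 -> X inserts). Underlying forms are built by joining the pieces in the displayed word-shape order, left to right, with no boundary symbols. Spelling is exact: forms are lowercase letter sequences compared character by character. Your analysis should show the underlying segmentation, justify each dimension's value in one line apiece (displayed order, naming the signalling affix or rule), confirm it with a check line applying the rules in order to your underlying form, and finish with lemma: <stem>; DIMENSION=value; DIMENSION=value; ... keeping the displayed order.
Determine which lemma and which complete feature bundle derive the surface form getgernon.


underlying: geot-ger-non
SUR=zo - signalled by the affix -ger
RANK=vo - signalled by the affix -non
check: geotgernon -> getgernon
lemma: geot; SUR=zo; RANK=vo


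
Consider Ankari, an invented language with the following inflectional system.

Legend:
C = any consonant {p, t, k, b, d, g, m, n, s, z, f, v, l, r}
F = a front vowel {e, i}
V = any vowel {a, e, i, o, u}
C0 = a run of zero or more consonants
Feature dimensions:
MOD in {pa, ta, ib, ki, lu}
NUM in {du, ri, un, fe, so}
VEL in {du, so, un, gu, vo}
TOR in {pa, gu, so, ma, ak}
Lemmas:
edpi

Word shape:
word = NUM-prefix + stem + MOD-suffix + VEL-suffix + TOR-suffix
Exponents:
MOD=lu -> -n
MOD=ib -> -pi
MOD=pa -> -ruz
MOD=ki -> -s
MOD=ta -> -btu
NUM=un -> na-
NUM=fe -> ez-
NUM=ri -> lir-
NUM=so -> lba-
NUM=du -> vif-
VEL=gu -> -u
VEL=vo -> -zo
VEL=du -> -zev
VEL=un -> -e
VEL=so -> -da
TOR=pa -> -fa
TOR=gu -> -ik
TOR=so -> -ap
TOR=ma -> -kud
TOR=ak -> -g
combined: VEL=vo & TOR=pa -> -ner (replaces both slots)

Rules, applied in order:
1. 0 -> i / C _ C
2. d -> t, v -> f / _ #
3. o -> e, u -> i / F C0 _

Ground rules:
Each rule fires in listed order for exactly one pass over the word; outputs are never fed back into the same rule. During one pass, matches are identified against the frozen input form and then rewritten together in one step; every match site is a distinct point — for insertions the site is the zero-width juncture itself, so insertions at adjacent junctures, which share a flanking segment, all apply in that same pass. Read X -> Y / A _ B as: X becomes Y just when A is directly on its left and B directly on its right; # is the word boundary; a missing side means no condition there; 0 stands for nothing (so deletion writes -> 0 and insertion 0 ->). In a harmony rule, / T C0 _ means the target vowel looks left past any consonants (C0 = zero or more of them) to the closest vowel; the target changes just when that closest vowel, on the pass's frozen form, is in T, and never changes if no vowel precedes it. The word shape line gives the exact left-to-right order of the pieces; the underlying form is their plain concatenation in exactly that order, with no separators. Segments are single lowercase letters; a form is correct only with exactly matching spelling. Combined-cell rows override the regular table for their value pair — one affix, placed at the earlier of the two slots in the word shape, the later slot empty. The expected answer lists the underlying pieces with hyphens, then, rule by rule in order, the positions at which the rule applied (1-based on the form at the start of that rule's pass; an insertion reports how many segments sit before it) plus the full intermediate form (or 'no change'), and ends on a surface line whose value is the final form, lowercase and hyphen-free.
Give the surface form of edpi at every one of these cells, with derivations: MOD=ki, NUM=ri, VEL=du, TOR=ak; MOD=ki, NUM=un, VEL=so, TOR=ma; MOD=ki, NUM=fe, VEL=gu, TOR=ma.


cell MOD=ki, NUM=ri, VEL=du, TOR=ak:
underlying: lir-edpi-s-zev-g
1. 0 -> i / C _ C: inserts after position(s) 5, 8, 11: liredipisizevig
2. d -> t, v -> f / _ #: no change
3. o -> e, u -> i / F C0 _: no change
surface: liredipisizevig

cell MOD=ki, NUM=un, VEL=so, TOR=ma:
underlying: na-edpi-s-da-kud
1. 0 -> i / C _ C: inserts after position(s) 4, 7: naedipisidakud
2. d -> t, v -> f / _ #: fires at position(s) 14: naedipisidakut
3. o -> e, u -> i / F C0 _: no change
surface: naedipisidakut

cell MOD=ki, NUM=fe, VEL=gu, TOR=ma:
underlying: ez-edpi-s-u-kud
1. 0 -> i / C _ C: inserts after position(s) 4: ezedipisukud
2. d -> t, v -> f / _ #: fires at position(s) 12: ezedipisukut
3. o -> e, u -> i / F C0 _: fires at position(s) 9: ezedipisikut
surface: ezedipisikut


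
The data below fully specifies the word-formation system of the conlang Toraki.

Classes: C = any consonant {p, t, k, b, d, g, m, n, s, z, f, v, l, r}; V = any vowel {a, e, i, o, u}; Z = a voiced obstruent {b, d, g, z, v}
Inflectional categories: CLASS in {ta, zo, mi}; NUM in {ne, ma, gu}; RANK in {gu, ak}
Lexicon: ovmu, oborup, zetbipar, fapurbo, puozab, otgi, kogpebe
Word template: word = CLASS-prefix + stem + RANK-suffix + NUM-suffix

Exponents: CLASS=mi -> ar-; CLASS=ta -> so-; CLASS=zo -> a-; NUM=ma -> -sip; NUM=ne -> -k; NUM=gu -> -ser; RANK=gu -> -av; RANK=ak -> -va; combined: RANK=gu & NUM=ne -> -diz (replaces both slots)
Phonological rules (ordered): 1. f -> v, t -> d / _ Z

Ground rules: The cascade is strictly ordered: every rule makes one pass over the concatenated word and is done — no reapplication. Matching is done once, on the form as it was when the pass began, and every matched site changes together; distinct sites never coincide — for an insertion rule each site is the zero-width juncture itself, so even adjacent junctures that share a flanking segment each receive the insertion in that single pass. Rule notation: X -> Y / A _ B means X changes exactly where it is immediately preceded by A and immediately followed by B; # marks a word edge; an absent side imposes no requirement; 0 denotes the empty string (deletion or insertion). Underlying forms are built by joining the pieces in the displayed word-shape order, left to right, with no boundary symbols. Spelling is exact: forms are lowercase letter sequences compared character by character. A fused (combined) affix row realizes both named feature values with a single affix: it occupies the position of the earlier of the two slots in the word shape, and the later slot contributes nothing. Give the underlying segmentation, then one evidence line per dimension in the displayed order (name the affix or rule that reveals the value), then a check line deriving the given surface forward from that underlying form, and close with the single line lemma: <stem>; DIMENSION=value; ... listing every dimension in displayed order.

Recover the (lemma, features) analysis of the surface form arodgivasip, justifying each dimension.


underlying: ar-otgi-va-sip
CLASS=mi - signalled by the affix ar-
NUM=ma - signalled by the affix -sip
RANK=ak - signalled by the affix -va
check: arotgivasip -> arodgivasip
lemma: otgi; CLASS=mi; NUM=ma; RANK=ak


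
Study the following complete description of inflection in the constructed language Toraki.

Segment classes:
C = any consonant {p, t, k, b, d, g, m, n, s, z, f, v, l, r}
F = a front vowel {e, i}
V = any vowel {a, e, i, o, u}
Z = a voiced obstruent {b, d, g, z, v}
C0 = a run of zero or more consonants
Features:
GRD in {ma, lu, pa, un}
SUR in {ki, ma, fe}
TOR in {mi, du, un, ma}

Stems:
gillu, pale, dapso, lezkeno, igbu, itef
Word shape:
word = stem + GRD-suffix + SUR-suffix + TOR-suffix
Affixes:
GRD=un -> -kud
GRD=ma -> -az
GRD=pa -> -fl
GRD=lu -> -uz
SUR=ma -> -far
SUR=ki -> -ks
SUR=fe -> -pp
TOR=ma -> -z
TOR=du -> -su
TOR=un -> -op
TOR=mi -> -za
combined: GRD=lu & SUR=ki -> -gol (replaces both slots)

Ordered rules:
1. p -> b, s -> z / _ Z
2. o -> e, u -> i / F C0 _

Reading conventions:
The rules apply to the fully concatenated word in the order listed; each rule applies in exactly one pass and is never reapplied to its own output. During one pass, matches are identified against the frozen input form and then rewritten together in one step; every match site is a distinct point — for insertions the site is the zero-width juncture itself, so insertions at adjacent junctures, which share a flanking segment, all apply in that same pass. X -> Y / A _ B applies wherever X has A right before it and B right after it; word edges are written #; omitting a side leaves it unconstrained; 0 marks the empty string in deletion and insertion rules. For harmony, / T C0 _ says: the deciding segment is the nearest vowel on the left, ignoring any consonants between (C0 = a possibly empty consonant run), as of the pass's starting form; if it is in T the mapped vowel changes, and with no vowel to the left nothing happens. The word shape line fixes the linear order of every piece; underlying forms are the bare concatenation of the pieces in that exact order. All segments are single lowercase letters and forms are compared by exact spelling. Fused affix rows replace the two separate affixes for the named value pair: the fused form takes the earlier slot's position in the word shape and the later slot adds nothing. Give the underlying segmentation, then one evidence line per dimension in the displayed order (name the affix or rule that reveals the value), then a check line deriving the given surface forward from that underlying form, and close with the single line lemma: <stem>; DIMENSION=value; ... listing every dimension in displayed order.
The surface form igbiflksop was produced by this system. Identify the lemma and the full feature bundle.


underlying: igbu-fl-ks-op
GRD=pa - signalled by the affix -fl
SUR=ki - signalled by the affix -ks
TOR=un - signalled by the affix -op
check: igbuflksop -> igbuflksop -> igbiflksop
lemma: igbu; GRD=pa; SUR=ki; TOR=un
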